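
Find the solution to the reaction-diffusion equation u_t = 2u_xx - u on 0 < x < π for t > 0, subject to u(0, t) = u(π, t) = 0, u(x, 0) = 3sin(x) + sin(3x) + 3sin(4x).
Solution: Substitute u = exp(-t)w, i.e. w = exp(t)u.
By the product rule, u_t = exp(-t)(w_t - w), u_xx = exp(-t)w_xx.
Substituting into the PDE and dividing by exp(-t): w_t - w = 2w_xx - w.
The lower-order terms cancel, leaving the standard heat equation w_t = 2w_xx.
Initial data for w: w(x,0) = u(x,0) = 3sin(x) + sin(3x) + 3sin(4x). The boundary conditions carry over: w(0,t) = w(π,t) = 0.
Solve for w:
  Using separation of variables w = X(x)T(t):
  Eigenfunctions: sin(nx), n = 1, 2, 3, ...
  General solution: w(x, t) = Σ c_n sin(nx) exp(-2n² t)
  Matching w(x,0) = 3sin(x) + sin(3x) + 3sin(4x) term by term: c_1=3, c_3=1, c_4=3.
Hence w(x,t) = 3exp(-2t)sin(x) + exp(-18t)sin(3x) + 3exp(-32t)sin(4x).
Transform back: u(x,t) = exp(-t)w(x,t).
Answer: u(x, t) = 3exp(-3t)sin(x) + exp(-19t)sin(3x) + 3exp(-33t)sin(4x)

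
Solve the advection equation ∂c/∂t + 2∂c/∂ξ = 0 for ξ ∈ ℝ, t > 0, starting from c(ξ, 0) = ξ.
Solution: By characteristics (dξ/dt = 2), c(ξ,t) = f(ξ - 2t) with f = c(·, 0).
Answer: c(ξ, t) = -2t + ξ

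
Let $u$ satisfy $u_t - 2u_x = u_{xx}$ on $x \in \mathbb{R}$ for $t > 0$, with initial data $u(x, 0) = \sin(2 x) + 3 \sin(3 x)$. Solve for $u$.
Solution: Change to a moving frame: let $\eta = x + 2t$, $\sigma = t$ and write $u(x,t) = w(\eta,\sigma)$.
By the chain rule $u_t = w_{\sigma} + 2w_{\eta}$, $u_x = w_{\eta}$, $u_{xx} = w_{\eta\eta}$.
Then $u_t - 2u_x = w_{\sigma}$: the advection term cancels and the PDE becomes the heat equation $w_{\sigma} = w_{\eta\eta}$ on $\eta \in \mathbb{R}$.
Initial data: $w(\eta,0) = u(\eta,0) = \sin(2 \eta) + 3 \sin(3 \eta)$.
On $\eta \in \mathbb{R}$ each mode satisfies $(\sin(n\eta))'' = -n^2 \sin(n\eta)$, so $e^{-n^2\sigma} \sin(n\eta)$ solves the heat equation; by superposition $w(\eta,\sigma) = \sum c_n e^{-n^2\sigma} \sin(n\eta)$.
Reading off the coefficients: $c_2=1, c_3=3$, so $w(\eta,\sigma) = e^{-4 \sigma} \sin(2 \eta) + 3 e^{-9 \sigma} \sin(3 \eta)$.
Substituting back $\eta = x + 2t$, $\sigma = t$: $u(x,t) = w(x + 2t, t)$.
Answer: $u(x, t) = e^{-4 t} \sin(4 t + 2 x) + 3 e^{-9 t} \sin(6 t + 3 x)$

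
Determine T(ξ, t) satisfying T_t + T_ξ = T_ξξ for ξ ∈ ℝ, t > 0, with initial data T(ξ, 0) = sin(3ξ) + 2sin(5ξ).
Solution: Change to a moving frame: let η = ξ - t, σ = t and write T(ξ,t) = u(η,σ).
By the chain rule T_t = u_σ - u_η, T_ξ = u_η, T_ξξ = u_ηη.
Then T_t + T_ξ = u_σ: the advection term cancels and the PDE becomes the heat equation u_σ = u_ηη on η ∈ ℝ.
Initial data: u(η,0) = T(η,0) = sin(3η) + 2sin(5η).
On η ∈ ℝ each mode satisfies (sin(nη))″ = -n² sin(nη), so exp(-n²σ) sin(nη) solves the heat equation; by superposition u(η,σ) = Σ c_n exp(-n²σ) sin(nη).
Reading off the coefficients: c_3=1, c_5=2, so u(η,σ) = exp(-9σ)sin(3η) + 2exp(-25σ)sin(5η).
Substituting back η = ξ - t, σ = t: T(ξ,t) = u(ξ - t, t).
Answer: T(ξ, t) = -exp(-9t)sin(3t - 3ξ) - 2exp(-25t)sin(5t - 5ξ)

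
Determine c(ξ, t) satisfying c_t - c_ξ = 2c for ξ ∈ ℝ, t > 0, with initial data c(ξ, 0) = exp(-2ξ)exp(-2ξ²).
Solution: Substitute c = exp(-2ξ)u, i.e. u = exp(2ξ)c.
By the product rule, c_ξ = exp(-2ξ)(u_ξ - 2u), c_t = exp(-2ξ)u_t.
Substituting into the PDE and dividing by exp(-2ξ): u_t - (u_ξ - 2u) = 2u.
The lower-order terms cancel, leaving the standard advection equation u_t - u_ξ = 0.
Initial data for u: u(ξ,0) = exp(2ξ)c(ξ,0) = exp(-2ξ²).
Solve for u:
  By method of characteristics (waves move left with speed 1):
  Along characteristics ξ + t = const, u is constant, so u(ξ,t) = f(ξ + t) with f = u(·, 0).
Hence u(ξ,t) = exp(-2(t + ξ)²).
Transform back: c(ξ,t) = exp(-2ξ)u(ξ,t).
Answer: c(ξ, t) = exp(-2ξ)exp(-2(t + ξ)²)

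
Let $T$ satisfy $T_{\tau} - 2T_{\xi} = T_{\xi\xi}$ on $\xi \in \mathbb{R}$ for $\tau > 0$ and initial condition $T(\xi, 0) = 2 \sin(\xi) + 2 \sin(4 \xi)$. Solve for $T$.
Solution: Change to a moving frame: let $\eta = \xi + 2\tau$, $\sigma = \tau$ and write $T(\xi,\tau) = u(\eta,\sigma)$.
By the chain rule $T_{\tau} = u_{\sigma} + 2u_{\eta}$, $T_{\xi} = u_{\eta}$, $T_{\xi\xi} = u_{\eta\eta}$.
Then $T_{\tau} - 2T_{\xi} = u_{\sigma}$: the advection term cancels and the PDE becomes the heat equation $u_{\sigma} = u_{\eta\eta}$ on $\eta \in \mathbb{R}$.
Initial data: $u(\eta,0) = T(\eta,0) = 2 \sin(\eta) + 2 \sin(4 \eta)$.
On $\eta \in \mathbb{R}$ each mode satisfies $(\sin(n\eta))'' = -n^2 \sin(n\eta)$, so $e^{-n^2\sigma} \sin(n\eta)$ solves the heat equation; by superposition $u(\eta,\sigma) = \sum c_n e^{-n^2\sigma} \sin(n\eta)$.
Reading off the coefficients: $c_1=2, c_4=2$, so $u(\eta,\sigma) = 2 e^{-\sigma} \sin(\eta) + 2 e^{-16 \sigma} \sin(4 \eta)$.
Substituting back $\eta = \xi + 2\tau$, $\sigma = \tau$: $T(\xi,\tau) = u(\xi + 2\tau, \tau)$.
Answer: $T(\xi, \tau) = 2 e^{-\tau} \sin(2 \tau + \xi) + 2 e^{-16 \tau} \sin(8 \tau + 4 \xi)$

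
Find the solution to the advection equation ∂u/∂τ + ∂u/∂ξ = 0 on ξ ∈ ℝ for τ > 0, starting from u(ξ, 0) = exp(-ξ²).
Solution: By characteristics (dξ/dτ = 1), u(ξ,τ) = f(ξ - τ) with f = u(·, 0).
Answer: u(ξ, τ) = exp(-(ξ - τ)²)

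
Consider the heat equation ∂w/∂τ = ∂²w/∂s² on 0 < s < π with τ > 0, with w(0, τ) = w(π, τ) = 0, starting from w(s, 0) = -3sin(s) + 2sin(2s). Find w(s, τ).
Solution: Separating variables: w = Σ c_n exp(-n²τ) sin(ns). From w(s,0) = -3sin(s) + 2sin(2s): c_1=-3, c_2=2.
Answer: w(s, τ) = -3exp(-τ)sin(s) + 2exp(-4τ)sin(2s)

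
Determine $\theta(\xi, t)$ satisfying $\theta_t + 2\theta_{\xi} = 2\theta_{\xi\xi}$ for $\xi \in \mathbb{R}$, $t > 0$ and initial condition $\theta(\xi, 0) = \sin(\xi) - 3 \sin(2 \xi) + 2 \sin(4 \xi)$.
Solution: Moving frame: $\eta = \xi - 2t$, $\sigma = t$, $\theta = u(\eta,\sigma)$, so $\theta_t = u_{\sigma} - 2u_{\eta}$ and $\theta_{\xi\xi} = u_{\eta\eta}$.
Hence $\theta_t + 2\theta_{\xi} = u_{\sigma}$ and the PDE becomes the heat equation $u_{\sigma} = 2u_{\eta\eta}$ on $\eta \in \mathbb{R}$.
Initial data: $u(\eta,0) = \theta(\eta,0) = \sin(\eta) - 3 \sin(2 \eta) + 2 \sin(4 \eta)$. Each mode $\sin(n\eta)$ decays as $e^{-2n^2\sigma}$ on $\mathbb{R}$, so $u(\eta,\sigma) = \sum c_n e^{-2n^2\sigma} \sin(n\eta)$ with $c_1=1, c_2=-3, c_4=2$: $u(\eta,\sigma) = e^{-2 \sigma} \sin(\eta) - 3 e^{-8 \sigma} \sin(2 \eta) + 2 e^{-32 \sigma} \sin(4 \eta)$.
Substituting back: $\theta(\xi,t) = u(\xi - 2t, t)$.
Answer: $\theta(\xi, t) = e^{-2 t} \sin(\xi - 2 t) - 3 e^{-8 t} \sin(2 \xi - 4 t) + 2 e^{-32 t} \sin(4 \xi - 8 t)$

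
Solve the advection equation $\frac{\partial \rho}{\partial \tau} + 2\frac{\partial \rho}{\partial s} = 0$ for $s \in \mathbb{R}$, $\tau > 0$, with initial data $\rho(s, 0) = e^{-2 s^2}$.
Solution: By method of characteristics (waves move right with speed 2):
Along characteristics $s - 2\tau =$ const, $\rho$ is constant, so $\rho(s,\tau) = f(s - 2\tau)$ with $f = \rho( \cdot , 0)$.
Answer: $\rho(s, \tau) = e^{-2 (-2 \tau + s)^2}$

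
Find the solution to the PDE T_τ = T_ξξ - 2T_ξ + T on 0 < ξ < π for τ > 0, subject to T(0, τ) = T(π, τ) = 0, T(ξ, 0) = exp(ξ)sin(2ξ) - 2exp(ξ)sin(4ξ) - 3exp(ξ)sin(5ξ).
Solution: Substitute T = exp(ξ)u, i.e. u = exp(-ξ)T.
By the product rule, T_ξ = exp(ξ)(u_ξ + u), T_ξξ = exp(ξ)(u_ξξ + 2u_ξ + u), T_τ = exp(ξ)u_τ.
Substituting into the PDE and dividing by exp(ξ): u_τ = (u_ξξ + 2u_ξ + u) - 2(u_ξ + u) + u.
The lower-order terms cancel, leaving the standard heat equation u_τ = u_ξξ.
Initial data for u: u(ξ,0) = exp(-ξ)T(ξ,0) = sin(2ξ) - 2sin(4ξ) - 3sin(5ξ). The boundary conditions carry over: u(0,τ) = u(π,τ) = 0.
Solve for u:
  Using separation of variables u = X(ξ)G(τ):
  Eigenfunctions: sin(nξ), n = 1, 2, 3, ...
  General solution: u(ξ, τ) = Σ c_n sin(nξ) exp(-n² τ)
  Matching u(ξ,0) = sin(2ξ) - 2sin(4ξ) - 3sin(5ξ) term by term: c_2=1, c_4=-2, c_5=-3.
Hence u(ξ,τ) = exp(-4τ)sin(2ξ) - 2exp(-16τ)sin(4ξ) - 3exp(-25τ)sin(5ξ).
Transform back: T(ξ,τ) = exp(ξ)u(ξ,τ).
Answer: T(ξ, τ) = exp(ξ)exp(-4τ)sin(2ξ) - 2exp(ξ)exp(-16τ)sin(4ξ) - 3exp(ξ)exp(-25τ)sin(5ξ)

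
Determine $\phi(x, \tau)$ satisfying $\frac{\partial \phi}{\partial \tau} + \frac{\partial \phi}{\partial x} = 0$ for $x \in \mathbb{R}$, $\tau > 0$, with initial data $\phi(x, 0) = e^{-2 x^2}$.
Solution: By method of characteristics (waves move right with speed 1):
Along characteristics $x - \tau =$ const, $\phi$ is constant, so $\phi(x,\tau) = f(x - \tau)$ with $f = \phi( \cdot , 0)$.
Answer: $\phi(x, \tau) = e^{-2 (-\tau + x)^2}$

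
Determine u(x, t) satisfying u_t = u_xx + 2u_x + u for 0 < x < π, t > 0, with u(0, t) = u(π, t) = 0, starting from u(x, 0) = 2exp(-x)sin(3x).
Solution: Substitute u = exp(-x)w.
Then u_x = exp(-x)(w_x - w), u_xx = exp(-x)(w_xx - 2w_x + w), u_t = exp(-x)w_t; substituting and dividing by exp(-x), the lower-order terms cancel: w_t = w_xx (standard heat equation).
Data for w: w(x,0) = exp(x)u(x,0) = 2sin(3x). The boundary conditions carry over: w(0,t) = w(π,t) = 0.
Separating variables: w = Σ c_n exp(-n²t) sin(nx). From w(x,0) = 2sin(3x): c_3=2.
So w(x,t) = 2exp(-9t)sin(3x), and u(x,t) = exp(-x)w(x,t).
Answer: u(x, t) = 2exp(-9t)exp(-x)sin(3x)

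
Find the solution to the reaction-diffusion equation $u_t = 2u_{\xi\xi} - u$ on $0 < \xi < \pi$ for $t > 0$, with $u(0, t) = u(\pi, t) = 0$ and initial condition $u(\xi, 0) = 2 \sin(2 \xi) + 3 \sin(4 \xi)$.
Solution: Substitute $u = e^{-t}w$, i.e. $w = e^{t}u$.
By the product rule, $u_t = e^{-t}(w_t - w)$, $u_{\xi\xi} = e^{-t}w_{\xi\xi}$.
Substituting into the PDE and dividing by $e^{-t}$: $w_t - w = 2w_{\xi\xi} - w$.
The lower-order terms cancel, leaving the standard heat equation $w_t = 2w_{\xi\xi}$.
Initial data for $w$: $w(\xi,0) = u(\xi,0) = 2 \sin(2 \xi) + 3 \sin(4 \xi)$. The boundary conditions carry over: $w(0,t) = w(\pi,t) = 0$.
Solve for $w$:
  Using separation of variables $w = X(\xi)T(t)$:
  Eigenfunctions: $\sin(n\xi)$, $n = 1, 2, 3, \ldots$
  General solution: $w(\xi, t) = \sum c_n \sin(n\xi) e^{-2n^2 t}$
  Matching $w(\xi,0) = 2 \sin(2 \xi) + 3 \sin(4 \xi)$ term by term: $c_2=2, c_4=3$.
Hence $w(\xi,t) = 2 e^{-8 t} \sin(2 \xi) + 3 e^{-32 t} \sin(4 \xi)$.
Transform back: $u(\xi,t) = e^{-t}w(\xi,t)$.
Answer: $u(\xi, t) = 2 e^{-9 t} \sin(2 \xi) + 3 e^{-33 t} \sin(4 \xi)$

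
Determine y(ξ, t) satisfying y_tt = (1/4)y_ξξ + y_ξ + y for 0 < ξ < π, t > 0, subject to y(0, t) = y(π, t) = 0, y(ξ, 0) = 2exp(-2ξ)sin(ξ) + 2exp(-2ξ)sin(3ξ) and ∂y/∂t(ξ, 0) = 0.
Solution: Substitute y = exp(-2ξ)u, i.e. u = exp(2ξ)y.
By the product rule, y_ξ = exp(-2ξ)(u_ξ - 2u), y_ξξ = exp(-2ξ)(u_ξξ - 4u_ξ + 4u), y_tt = exp(-2ξ)u_tt.
Substituting into the PDE and dividing by exp(-2ξ): u_tt = (1/4)(u_ξξ - 4u_ξ + 4u) + (u_ξ - 2u) + u.
The lower-order terms cancel, leaving the standard wave equation u_tt = (1/4)u_ξξ.
Initial data for u: u(ξ,0) = exp(2ξ)y(ξ,0) = 2sin(ξ) + 2sin(3ξ); u_t(ξ,0) = exp(2ξ)y_t(ξ,0) = 0. The boundary conditions carry over: u(0,t) = u(π,t) = 0.
Solve for u:
  Using separation of variables u = X(ξ)T(t):
  Eigenfunctions: sin(nξ), n = 1, 2, 3, ...
  General solution: u(ξ, t) = Σ [A_n cos(n t/2) + B_n sin(n t/2)] sin(nξ)
  From u(ξ,0) = 2sin(ξ) + 2sin(3ξ): A_1=2, A_3=2. From u_t(ξ,0) = 0: all B_n = 0.
Hence u(ξ,t) = 2sin(ξ)cos(t/2) + 2sin(3ξ)cos(3t/2).
Transform back: y(ξ,t) = exp(-2ξ)u(ξ,t).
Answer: y(ξ, t) = 2exp(-2ξ)sin(ξ)cos(t/2) + 2exp(-2ξ)sin(3ξ)cos(3t/2)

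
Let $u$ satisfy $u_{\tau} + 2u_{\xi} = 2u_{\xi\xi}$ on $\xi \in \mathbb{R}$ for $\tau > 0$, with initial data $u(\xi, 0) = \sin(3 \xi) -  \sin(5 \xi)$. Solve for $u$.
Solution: Moving frame: $\eta = \xi - 2\tau$, $\sigma = \tau$, $u = w(\eta,\sigma)$, so $u_{\tau} = w_{\sigma} - 2w_{\eta}$ and $u_{\xi\xi} = w_{\eta\eta}$.
Hence $u_{\tau} + 2u_{\xi} = w_{\sigma}$ and the PDE becomes the heat equation $w_{\sigma} = 2w_{\eta\eta}$ on $\eta \in \mathbb{R}$.
Initial data: $w(\eta,0) = u(\eta,0) = \sin(3 \eta) - \sin(5 \eta)$. Each mode $\sin(n\eta)$ decays as $e^{-2n^2\sigma}$ on $\mathbb{R}$, so $w(\eta,\sigma) = \sum c_n e^{-2n^2\sigma} \sin(n\eta)$ with $c_3=1, c_5=-1$: $w(\eta,\sigma) = e^{-18 \sigma} \sin(3 \eta) - e^{-50 \sigma} \sin(5 \eta)$.
Substituting back: $u(\xi,\tau) = w(\xi - 2\tau, \tau)$.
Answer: $u(\xi, \tau) = - e^{-18 \tau} \sin(6 \tau - 3 \xi) + e^{-50 \tau} \sin(10 \tau - 5 \xi)$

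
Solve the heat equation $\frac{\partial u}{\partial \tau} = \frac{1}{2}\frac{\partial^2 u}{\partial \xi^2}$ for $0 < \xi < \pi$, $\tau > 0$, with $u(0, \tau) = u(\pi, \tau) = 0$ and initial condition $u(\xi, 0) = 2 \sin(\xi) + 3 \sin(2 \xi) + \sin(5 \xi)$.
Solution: Using separation of variables $u = X(\xi)T(\tau)$:
Eigenfunctions: $\sin(n\xi)$, $n = 1, 2, 3, \ldots$
General solution: $u(\xi, \tau) = \sum c_n \sin(n\xi) e^{-n^2 \tau/2}$
Matching $u(\xi,0) = 2 \sin(\xi) + 3 \sin(2 \xi) + \sin(5 \xi)$ term by term: $c_1=2, c_2=3, c_5=1$.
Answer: $u(\xi, \tau) = 3 e^{-2 \tau} \sin(2 \xi) + 2 e^{-\tau/2} \sin(\xi) + e^{-25 \tau/2} \sin(5 \xi)$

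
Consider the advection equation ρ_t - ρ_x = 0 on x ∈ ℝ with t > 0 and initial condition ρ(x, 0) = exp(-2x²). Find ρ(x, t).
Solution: By characteristics (dx/dt = -1), ρ(x,t) = f(x + t) with f = ρ(·, 0).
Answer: ρ(x, t) = exp(-2(t + x)²)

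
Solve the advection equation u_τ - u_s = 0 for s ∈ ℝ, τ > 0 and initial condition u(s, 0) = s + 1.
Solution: By method of characteristics (waves move left with speed 1):
Along characteristics s + τ = const, u is constant, so u(s,τ) = f(s + τ) with f = u(·, 0).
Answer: u(s, τ) = s + τ + 1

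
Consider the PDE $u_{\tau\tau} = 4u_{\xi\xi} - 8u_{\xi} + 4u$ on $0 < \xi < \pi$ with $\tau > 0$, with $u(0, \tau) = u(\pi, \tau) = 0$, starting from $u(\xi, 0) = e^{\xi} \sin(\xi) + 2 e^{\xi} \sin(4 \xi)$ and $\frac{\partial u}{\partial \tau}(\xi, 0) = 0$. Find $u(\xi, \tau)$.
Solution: Substitute $u = e^{\xi}w$.
Then $u_{\xi} = e^{\xi}(w_{\xi} + w)$, $u_{\xi\xi} = e^{\xi}(w_{\xi\xi} + 2w_{\xi} + w)$, $u_{\tau\tau} = e^{\xi}w_{\tau\tau}$; substituting and dividing by $e^{\xi}$, the lower-order terms cancel: $w_{\tau\tau} = 4w_{\xi\xi}$ (standard wave equation).
Data for $w$: $w(\xi,0) = e^{-\xi}u(\xi,0) = \sin(\xi) + 2 \sin(4 \xi)$; $w_{\tau}(\xi,0) = e^{-\xi}u_{\tau}(\xi,0) = 0$. The boundary conditions carry over: $w(0,\tau) = w(\pi,\tau) = 0$.
Separating variables: $w = \sum [A_n \cos(\omega_n \tau) + B_n \sin(\omega_n \tau)] \sin(n\xi)$, $\omega_n = 2n$. From ICs: $A_1=1, A_4=2$.
So $w(\xi,\tau) = \sin(\xi) \cos(2 \tau) + 2 \sin(4 \xi) \cos(8 \tau)$, and $u(\xi,\tau) = e^{\xi}w(\xi,\tau)$.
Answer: $u(\xi, \tau) = e^{\xi} \sin(\xi) \cos(2 \tau) + 2 e^{\xi} \sin(4 \xi) \cos(8 \tau)$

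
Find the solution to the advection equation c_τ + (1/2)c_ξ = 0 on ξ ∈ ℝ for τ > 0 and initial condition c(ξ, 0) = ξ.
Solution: By characteristics (dξ/dτ = 1/2), c(ξ,τ) = f(ξ - (1/2)τ) with f = c(·, 0).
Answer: c(ξ, τ) = ξ - (1/2)τ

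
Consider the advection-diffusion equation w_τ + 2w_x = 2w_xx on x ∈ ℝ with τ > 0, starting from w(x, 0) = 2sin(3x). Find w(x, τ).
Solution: Change to a moving frame: let η = x - 2τ, σ = τ and write w(x,τ) = u(η,σ).
By the chain rule w_τ = u_σ - 2u_η, w_x = u_η, w_xx = u_ηη.
Then w_τ + 2w_x = u_σ: the advection term cancels and the PDE becomes the heat equation u_σ = 2u_ηη on η ∈ ℝ.
Initial data: u(η,0) = w(η,0) = 2sin(3η).
On η ∈ ℝ each mode satisfies (sin(nη))″ = -n² sin(nη), so exp(-2n²σ) sin(nη) solves the heat equation; by superposition u(η,σ) = Σ c_n exp(-2n²σ) sin(nη).
Reading off the coefficients: c_3=2, so u(η,σ) = 2exp(-18σ)sin(3η).
Substituting back η = x - 2τ, σ = τ: w(x,τ) = u(x - 2τ, τ).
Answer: w(x, τ) = 2exp(-18τ)sin(3x - 6τ)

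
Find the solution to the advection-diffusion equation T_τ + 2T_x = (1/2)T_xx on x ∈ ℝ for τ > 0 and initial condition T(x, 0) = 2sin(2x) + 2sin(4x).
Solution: Change to a moving frame: let η = x - 2τ, σ = τ and write T(x,τ) = u(η,σ).
By the chain rule T_τ = u_σ - 2u_η, T_x = u_η, T_xx = u_ηη.
Then T_τ + 2T_x = u_σ: the advection term cancels and the PDE becomes the heat equation u_σ = (1/2)u_ηη on η ∈ ℝ.
Initial data: u(η,0) = T(η,0) = 2sin(2η) + 2sin(4η).
On η ∈ ℝ each mode satisfies (sin(nη))″ = -n² sin(nη), so exp(-n²σ/2) sin(nη) solves the heat equation; by superposition u(η,σ) = Σ c_n exp(-n²σ/2) sin(nη).
Reading off the coefficients: c_2=2, c_4=2, so u(η,σ) = 2exp(-2σ)sin(2η) + 2exp(-8σ)sin(4η).
Substituting back η = x - 2τ, σ = τ: T(x,τ) = u(x - 2τ, τ).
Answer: T(x, τ) = 2exp(-2τ)sin(2x - 4τ) + 2exp(-8τ)sin(4x - 8τ)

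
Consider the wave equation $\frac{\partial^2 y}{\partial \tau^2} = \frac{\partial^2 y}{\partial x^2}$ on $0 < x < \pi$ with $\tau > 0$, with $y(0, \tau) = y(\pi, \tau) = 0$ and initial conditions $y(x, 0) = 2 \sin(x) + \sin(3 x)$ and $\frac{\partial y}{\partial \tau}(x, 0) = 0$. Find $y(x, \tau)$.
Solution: Separating variables: $y = \sum [A_n \cos(\omega_n \tau) + B_n \sin(\omega_n \tau)] \sin(nx)$, $\omega_n = n$. From ICs: $A_1=2, A_3=1$.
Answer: $y(x, \tau) = 2 \sin(x) \cos(\tau) + \sin(3 x) \cos(3 \tau)$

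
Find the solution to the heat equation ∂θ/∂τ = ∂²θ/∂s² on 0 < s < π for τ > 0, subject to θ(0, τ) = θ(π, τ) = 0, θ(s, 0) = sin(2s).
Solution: Separating variables: θ = Σ c_n exp(-n²τ) sin(ns). From θ(s,0) = sin(2s): c_2=1.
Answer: θ(s, τ) = exp(-4τ)sin(2s)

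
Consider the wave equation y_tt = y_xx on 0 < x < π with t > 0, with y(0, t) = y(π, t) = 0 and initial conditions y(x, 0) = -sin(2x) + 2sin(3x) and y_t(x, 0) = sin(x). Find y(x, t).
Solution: Using separation of variables y = X(x)T(t):
Eigenfunctions: sin(nx), n = 1, 2, 3, ...
General solution: y(x, t) = Σ [A_n cos(n t) + B_n sin(n t)] sin(nx)
From y(x,0) = -sin(2x) + 2sin(3x): A_2=-1, A_3=2. From y_t(x,0) = sin(x), using y_t(x,0) = Σ ω_n B_n sin(nx) with ω_n = n: B_1 = 1/1 = 1.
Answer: y(x, t) = sin(t)sin(x) - sin(2x)cos(2t) + 2sin(3x)cos(3t)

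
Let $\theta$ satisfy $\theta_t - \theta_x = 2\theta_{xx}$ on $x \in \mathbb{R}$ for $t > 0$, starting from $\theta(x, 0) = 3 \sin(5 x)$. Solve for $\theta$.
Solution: Change to a moving frame: let $\eta = x + t$, $\sigma = t$ and write $\theta(x,t) = u(\eta,\sigma)$.
By the chain rule $\theta_t = u_{\sigma} + u_{\eta}$, $\theta_x = u_{\eta}$, $\theta_{xx} = u_{\eta\eta}$.
Then $\theta_t - \theta_x = u_{\sigma}$: the advection term cancels and the PDE becomes the heat equation $u_{\sigma} = 2u_{\eta\eta}$ on $\eta \in \mathbb{R}$.
Initial data: $u(\eta,0) = \theta(\eta,0) = 3 \sin(5 \eta)$.
On $\eta \in \mathbb{R}$ each mode satisfies $(\sin(n\eta))'' = -n^2 \sin(n\eta)$, so $e^{-2n^2\sigma} \sin(n\eta)$ solves the heat equation; by superposition $u(\eta,\sigma) = \sum c_n e^{-2n^2\sigma} \sin(n\eta)$.
Reading off the coefficients: $c_5=3$, so $u(\eta,\sigma) = 3 e^{-50 \sigma} \sin(5 \eta)$.
Substituting back $\eta = x + t$, $\sigma = t$: $\theta(x,t) = u(x + t, t)$.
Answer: $\theta(x, t) = 3 e^{-50 t} \sin(5 t + 5 x)$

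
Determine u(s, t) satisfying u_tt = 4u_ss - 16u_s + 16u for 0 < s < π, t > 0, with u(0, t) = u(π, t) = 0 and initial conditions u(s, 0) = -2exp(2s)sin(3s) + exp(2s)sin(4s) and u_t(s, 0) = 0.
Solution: Substitute u = exp(2s)w.
Then u_s = exp(2s)(w_s + 2w), u_ss = exp(2s)(w_ss + 4w_s + 4w), u_tt = exp(2s)w_tt; substituting and dividing by exp(2s), the lower-order terms cancel: w_tt = 4w_ss (standard wave equation).
Data for w: w(s,0) = exp(-2s)u(s,0) = -2sin(3s) + sin(4s); w_t(s,0) = exp(-2s)u_t(s,0) = 0. The boundary conditions carry over: w(0,t) = w(π,t) = 0.
Separating variables: w = Σ [A_n cos(ω_n t) + B_n sin(ω_n t)] sin(ns), ω_n = 2n. From ICs: A_3=-2, A_4=1.
So w(s,t) = -2sin(3s)cos(6t) + sin(4s)cos(8t), and u(s,t) = exp(2s)w(s,t).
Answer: u(s, t) = -2exp(2s)sin(3s)cos(6t) + exp(2s)sin(4s)cos(8t)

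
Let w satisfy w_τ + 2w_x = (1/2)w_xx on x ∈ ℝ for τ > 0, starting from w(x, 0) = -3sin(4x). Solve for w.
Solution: Change to a moving frame: let η = x - 2τ, σ = τ and write w(x,τ) = u(η,σ).
By the chain rule w_τ = u_σ - 2u_η, w_x = u_η, w_xx = u_ηη.
Then w_τ + 2w_x = u_σ: the advection term cancels and the PDE becomes the heat equation u_σ = (1/2)u_ηη on η ∈ ℝ.
Initial data: u(η,0) = w(η,0) = -3sin(4η).
On η ∈ ℝ each mode satisfies (sin(nη))″ = -n² sin(nη), so exp(-n²σ/2) sin(nη) solves the heat equation; by superposition u(η,σ) = Σ c_n exp(-n²σ/2) sin(nη).
Reading off the coefficients: c_4=-3, so u(η,σ) = -3exp(-8σ)sin(4η).
Substituting back η = x - 2τ, σ = τ: w(x,τ) = u(x - 2τ, τ).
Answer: w(x, τ) = -3exp(-8τ)sin(4x - 8τ)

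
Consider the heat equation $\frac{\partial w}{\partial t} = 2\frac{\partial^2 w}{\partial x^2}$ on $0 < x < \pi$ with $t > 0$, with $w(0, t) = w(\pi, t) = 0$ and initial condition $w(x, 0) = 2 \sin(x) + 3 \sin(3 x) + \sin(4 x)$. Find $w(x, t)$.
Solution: Separating variables: $w = \sum c_n e^{-2n^2t} \sin(nx)$. From $w(x,0) = 2 \sin(x) + 3 \sin(3 x) + \sin(4 x)$: $c_1=2, c_3=3, c_4=1$.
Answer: $w(x, t) = 2 e^{-2 t} \sin(x) + 3 e^{-18 t} \sin(3 x) + e^{-32 t} \sin(4 x)$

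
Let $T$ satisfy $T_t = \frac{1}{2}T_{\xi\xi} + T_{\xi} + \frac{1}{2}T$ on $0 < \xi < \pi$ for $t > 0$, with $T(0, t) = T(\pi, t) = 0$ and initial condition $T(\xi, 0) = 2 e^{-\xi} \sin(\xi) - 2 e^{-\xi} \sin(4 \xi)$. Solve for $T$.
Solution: Substitute $T = e^{-\xi}u$.
Then $T_{\xi} = e^{-\xi}(u_{\xi} - u)$, $T_{\xi\xi} = e^{-\xi}(u_{\xi\xi} - 2u_{\xi} + u)$, $T_t = e^{-\xi}u_t$; substituting and dividing by $e^{-\xi}$, the lower-order terms cancel: $u_t = \frac{1}{2}u_{\xi\xi}$ (standard heat equation).
Data for $u$: $u(\xi,0) = e^{\xi}T(\xi,0) = 2 \sin(\xi) - 2 \sin(4 \xi)$. The boundary conditions carry over: $u(0,t) = u(\pi,t) = 0$.
Separating variables: $u = \sum c_n e^{-n^2t/2} \sin(n\xi)$. From $u(\xi,0) = 2 \sin(\xi) - 2 \sin(4 \xi)$: $c_1=2, c_4=-2$.
So $u(\xi,t) = -2 e^{-8 t} \sin(4 \xi) + 2 e^{-t/2} \sin(\xi)$, and $T(\xi,t) = e^{-\xi}u(\xi,t)$.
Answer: $T(\xi, t) = -2 e^{-\xi} e^{-8 t} \sin(4 \xi) + 2 e^{-\xi} e^{-t/2} \sin(\xi)$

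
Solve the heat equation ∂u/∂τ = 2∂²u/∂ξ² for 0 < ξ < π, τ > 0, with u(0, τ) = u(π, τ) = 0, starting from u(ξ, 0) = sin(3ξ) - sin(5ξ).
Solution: Using separation of variables u = X(ξ)T(τ):
Eigenfunctions: sin(nξ), n = 1, 2, 3, ...
General solution: u(ξ, τ) = Σ c_n sin(nξ) exp(-2n² τ)
Matching u(ξ,0) = sin(3ξ) - sin(5ξ) term by term: c_3=1, c_5=-1.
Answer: u(ξ, τ) = exp(-18τ)sin(3ξ) - exp(-50τ)sin(5ξ)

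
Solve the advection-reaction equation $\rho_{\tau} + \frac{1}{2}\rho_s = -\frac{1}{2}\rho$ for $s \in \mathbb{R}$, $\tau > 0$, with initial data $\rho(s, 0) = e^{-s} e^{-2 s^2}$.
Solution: Substitute $\rho = e^{-s}u$.
Then $\rho_s = e^{-s}(u_s - u)$, $\rho_{\tau} = e^{-s}u_{\tau}$; substituting and dividing by $e^{-s}$, the lower-order terms cancel: $u_{\tau} + \frac{1}{2}u_s = 0$ (standard advection equation).
Data for $u$: $u(s,0) = e^{s}\rho(s,0) = e^{-2 s^2}$.
By characteristics ($ds/d\tau = 1/2$), $u(s,\tau) = f(s - \frac{1}{2}\tau)$ with $f = u( \cdot , 0)$.
So $u(s,\tau) = e^{-2 (s - \tau/2)^2}$, and $\rho(s,\tau) = e^{-s}u(s,\tau)$.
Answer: $\rho(s, \tau) = e^{-s} e^{-2 (-\tau/2 + s)^2}$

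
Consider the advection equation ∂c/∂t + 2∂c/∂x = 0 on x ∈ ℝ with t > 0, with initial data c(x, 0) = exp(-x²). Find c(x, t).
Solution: By characteristics (dx/dt = 2), c(x,t) = f(x - 2t) with f = c(·, 0).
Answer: c(x, t) = exp(-(-2t + x)²)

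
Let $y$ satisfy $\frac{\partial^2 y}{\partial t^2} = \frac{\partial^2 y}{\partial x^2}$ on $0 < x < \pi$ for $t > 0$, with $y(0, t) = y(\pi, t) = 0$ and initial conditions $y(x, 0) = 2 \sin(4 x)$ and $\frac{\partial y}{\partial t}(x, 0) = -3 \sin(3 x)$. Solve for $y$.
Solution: Separating variables: $y = \sum [A_n \cos(\omega_n t) + B_n \sin(\omega_n t)] \sin(nx)$, $\omega_n = n$. From ICs ($B_n$ = velocity coefficient / $\omega_n$): $A_4=2, B_3=-1$.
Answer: $y(x, t) = - \sin(3 t) \sin(3 x) + 2 \sin(4 x) \cos(4 t)$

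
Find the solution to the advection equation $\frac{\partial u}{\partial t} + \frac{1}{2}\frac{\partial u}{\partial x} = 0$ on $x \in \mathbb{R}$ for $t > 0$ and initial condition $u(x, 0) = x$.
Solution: By characteristics ($dx/dt = 1/2$), $u(x,t) = f(x - \frac{1}{2}t)$ with $f = u( \cdot , 0)$.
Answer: $u(x, t) = -\frac{1}{2} t + x$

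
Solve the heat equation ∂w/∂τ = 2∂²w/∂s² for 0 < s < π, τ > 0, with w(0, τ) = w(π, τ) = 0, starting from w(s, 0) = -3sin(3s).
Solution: Separating variables: w = Σ c_n exp(-2n²τ) sin(ns). From w(s,0) = -3sin(3s): c_3=-3.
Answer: w(s, τ) = -3exp(-18τ)sin(3s)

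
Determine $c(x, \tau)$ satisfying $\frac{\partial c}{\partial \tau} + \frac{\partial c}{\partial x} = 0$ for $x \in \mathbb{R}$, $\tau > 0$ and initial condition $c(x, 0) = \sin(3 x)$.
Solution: By method of characteristics (waves move right with speed 1):
Along characteristics $x - \tau =$ const, $c$ is constant, so $c(x,\tau) = f(x - \tau)$ with $f = c( \cdot , 0)$.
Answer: $c(x, \tau) = - \sin(3 \tau - 3 x)$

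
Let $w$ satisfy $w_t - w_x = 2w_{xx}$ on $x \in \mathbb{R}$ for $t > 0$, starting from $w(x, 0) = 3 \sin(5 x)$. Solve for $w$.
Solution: Change to a moving frame: let $\eta = x + t$, $\sigma = t$ and write $w(x,t) = u(\eta,\sigma)$.
By the chain rule $w_t = u_{\sigma} + u_{\eta}$, $w_x = u_{\eta}$, $w_{xx} = u_{\eta\eta}$.
Then $w_t - w_x = u_{\sigma}$: the advection term cancels and the PDE becomes the heat equation $u_{\sigma} = 2u_{\eta\eta}$ on $\eta \in \mathbb{R}$.
Initial data: $u(\eta,0) = w(\eta,0) = 3 \sin(5 \eta)$.
On $\eta \in \mathbb{R}$ each mode satisfies $(\sin(n\eta))'' = -n^2 \sin(n\eta)$, so $e^{-2n^2\sigma} \sin(n\eta)$ solves the heat equation; by superposition $u(\eta,\sigma) = \sum c_n e^{-2n^2\sigma} \sin(n\eta)$.
Reading off the coefficients: $c_5=3$, so $u(\eta,\sigma) = 3 e^{-50 \sigma} \sin(5 \eta)$.
Substituting back $\eta = x + t$, $\sigma = t$: $w(x,t) = u(x + t, t)$.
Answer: $w(x, t) = 3 e^{-50 t} \sin(5 t + 5 x)$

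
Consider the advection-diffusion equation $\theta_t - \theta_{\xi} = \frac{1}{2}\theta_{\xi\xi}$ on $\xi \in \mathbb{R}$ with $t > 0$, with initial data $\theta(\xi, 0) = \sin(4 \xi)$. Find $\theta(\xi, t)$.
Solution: Moving frame: $\eta = \xi + t$, $\sigma = t$, $\theta = u(\eta,\sigma)$, so $\theta_t = u_{\sigma} + u_{\eta}$ and $\theta_{\xi\xi} = u_{\eta\eta}$.
Hence $\theta_t - \theta_{\xi} = u_{\sigma}$ and the PDE becomes the heat equation $u_{\sigma} = \frac{1}{2}u_{\eta\eta}$ on $\eta \in \mathbb{R}$.
Initial data: $u(\eta,0) = \theta(\eta,0) = \sin(4 \eta)$. Each mode $\sin(n\eta)$ decays as $e^{-n^2\sigma/2}$ on $\mathbb{R}$, so $u(\eta,\sigma) = \sum c_n e^{-n^2\sigma/2} \sin(n\eta)$ with $c_4=1$: $u(\eta,\sigma) = e^{-8 \sigma} \sin(4 \eta)$.
Substituting back: $\theta(\xi,t) = u(\xi + t, t)$.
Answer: $\theta(\xi, t) = e^{-8 t} \sin(4 \xi + 4 t)$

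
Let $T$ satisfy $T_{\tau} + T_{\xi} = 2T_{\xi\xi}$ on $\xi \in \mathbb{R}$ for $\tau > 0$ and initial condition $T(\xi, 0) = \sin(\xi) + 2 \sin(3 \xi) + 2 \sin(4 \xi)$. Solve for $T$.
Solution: Moving frame: $\eta = \xi - \tau$, $\sigma = \tau$, $T = u(\eta,\sigma)$, so $T_{\tau} = u_{\sigma} - u_{\eta}$ and $T_{\xi\xi} = u_{\eta\eta}$.
Hence $T_{\tau} + T_{\xi} = u_{\sigma}$ and the PDE becomes the heat equation $u_{\sigma} = 2u_{\eta\eta}$ on $\eta \in \mathbb{R}$.
Initial data: $u(\eta,0) = T(\eta,0) = \sin(\eta) + 2 \sin(3 \eta) + 2 \sin(4 \eta)$. Each mode $\sin(n\eta)$ decays as $e^{-2n^2\sigma}$ on $\mathbb{R}$, so $u(\eta,\sigma) = \sum c_n e^{-2n^2\sigma} \sin(n\eta)$ with $c_1=1, c_3=2, c_4=2$: $u(\eta,\sigma) = e^{-2 \sigma} \sin(\eta) + 2 e^{-18 \sigma} \sin(3 \eta) + 2 e^{-32 \sigma} \sin(4 \eta)$.
Substituting back: $T(\xi,\tau) = u(\xi - \tau, \tau)$.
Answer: $T(\xi, \tau) = - e^{-2 \tau} \sin(\tau - \xi) - 2 e^{-18 \tau} \sin(3 \tau - 3 \xi) - 2 e^{-32 \tau} \sin(4 \tau - 4 \xi)$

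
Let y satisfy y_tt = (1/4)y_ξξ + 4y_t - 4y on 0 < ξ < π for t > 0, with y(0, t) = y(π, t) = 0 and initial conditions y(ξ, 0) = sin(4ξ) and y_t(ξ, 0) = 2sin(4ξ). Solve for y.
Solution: Substitute y = exp(2t)u.
Then y_t = exp(2t)(u_t + 2u), y_tt = exp(2t)(u_tt + 4u_t + 4u), y_ξξ = exp(2t)u_ξξ; substituting and dividing by exp(2t), the lower-order terms cancel: u_tt = (1/4)u_ξξ (standard wave equation).
Data for u: u(ξ,0) = y(ξ,0) = sin(4ξ); u_t(ξ,0) = y_t(ξ,0) - 2y(ξ,0) = 0. The boundary conditions carry over: u(0,t) = u(π,t) = 0.
Separating variables: u = Σ [A_n cos(ω_n t) + B_n sin(ω_n t)] sin(nξ), ω_n = n/2. From ICs: A_4=1.
So u(ξ,t) = sin(4ξ)cos(2t), and y(ξ,t) = exp(2t)u(ξ,t).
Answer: y(ξ, t) = exp(2t)sin(4ξ)cos(2t)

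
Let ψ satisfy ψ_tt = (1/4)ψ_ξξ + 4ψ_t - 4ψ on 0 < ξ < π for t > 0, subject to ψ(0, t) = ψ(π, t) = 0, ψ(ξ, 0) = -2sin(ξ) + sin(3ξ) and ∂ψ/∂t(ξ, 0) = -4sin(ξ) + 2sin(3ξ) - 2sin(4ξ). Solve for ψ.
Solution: Substitute ψ = exp(2t)u.
Then ψ_t = exp(2t)(u_t + 2u), ψ_tt = exp(2t)(u_tt + 4u_t + 4u), ψ_ξξ = exp(2t)u_ξξ; substituting and dividing by exp(2t), the lower-order terms cancel: u_tt = (1/4)u_ξξ (standard wave equation).
Data for u: u(ξ,0) = ψ(ξ,0) = -2sin(ξ) + sin(3ξ); u_t(ξ,0) = ψ_t(ξ,0) - 2ψ(ξ,0) = -2sin(4ξ). The boundary conditions carry over: u(0,t) = u(π,t) = 0.
Separating variables: u = Σ [A_n cos(ω_n t) + B_n sin(ω_n t)] sin(nξ), ω_n = n/2. From ICs (B_n = velocity coefficient / ω_n): A_1=-2, A_3=1, B_4=-1.
So u(ξ,t) = -sin(2t)sin(4ξ) - 2sin(ξ)cos(t/2) + sin(3ξ)cos(3t/2), and ψ(ξ,t) = exp(2t)u(ξ,t).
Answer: ψ(ξ, t) = -exp(2t)sin(2t)sin(4ξ) - 2exp(2t)sin(ξ)cos(t/2) + exp(2t)sin(3ξ)cos(3t/2)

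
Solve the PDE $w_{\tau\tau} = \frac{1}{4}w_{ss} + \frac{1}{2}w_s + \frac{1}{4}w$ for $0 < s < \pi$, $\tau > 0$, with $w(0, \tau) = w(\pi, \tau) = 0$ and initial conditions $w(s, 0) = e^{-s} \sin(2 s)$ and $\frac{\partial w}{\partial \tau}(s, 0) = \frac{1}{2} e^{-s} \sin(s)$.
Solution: Substitute $w = e^{-s}u$, i.e. $u = e^{s}w$.
By the product rule, $w_s = e^{-s}(u_s - u)$, $w_{ss} = e^{-s}(u_{ss} - 2u_s + u)$, $w_{\tau\tau} = e^{-s}u_{\tau\tau}$.
Substituting into the PDE and dividing by $e^{-s}$: $u_{\tau\tau} = \frac{1}{4}(u_{ss} - 2u_s + u) + \frac{1}{2}(u_s - u) + \frac{1}{4}u$.
The lower-order terms cancel, leaving the standard wave equation $u_{\tau\tau} = \frac{1}{4}u_{ss}$.
Initial data for $u$: $u(s,0) = e^{s}w(s,0) = \sin(2 s)$; $u_{\tau}(s,0) = e^{s}w_{\tau}(s,0) = \frac{1}{2} \sin(s)$. The boundary conditions carry over: $u(0,\tau) = u(\pi,\tau) = 0$.
Solve for $u$:
  Using separation of variables $u = X(s)T(\tau)$:
  Eigenfunctions: $\sin(ns)$, $n = 1, 2, 3, \ldots$
  General solution: $u(s, \tau) = \sum [A_n \cos(n \tau/2) + B_n \sin(n \tau/2)] \sin(ns)$
  From $u(s,0) = \sin(2 s)$: $A_2=1$. From $u_{\tau}(s,0) = \frac{1}{2} \sin(s)$, using $u_{\tau}(s,0) = \sum \omega_n B_n \sin(ns)$ with $\omega_n = n/2$: $B_1 = (1/2)/(1/2) = 1$.
Hence $u(s,\tau) = \sin(s) \sin(\tau/2) + \sin(2 s) \cos(\tau)$.
Transform back: $w(s,\tau) = e^{-s}u(s,\tau)$.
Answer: $w(s, \tau) = e^{-s} \sin(\tau/2) \sin(s) + e^{-s} \sin(2 s) \cos(\tau)$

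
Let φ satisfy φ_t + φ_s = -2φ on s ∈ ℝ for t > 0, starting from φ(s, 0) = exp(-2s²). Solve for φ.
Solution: Substitute φ = exp(-2t)u.
Then φ_t = exp(-2t)(u_t - 2u), φ_s = exp(-2t)u_s; substituting and dividing by exp(-2t), the lower-order terms cancel: u_t + u_s = 0 (standard advection equation).
Data for u: u(s,0) = φ(s,0) = exp(-2s²).
By characteristics (ds/dt = 1), u(s,t) = f(s - t) with f = u(·, 0).
So u(s,t) = exp(-2(s - t)²), and φ(s,t) = exp(-2t)u(s,t).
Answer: φ(s, t) = exp(-2t)exp(-2(s - t)²)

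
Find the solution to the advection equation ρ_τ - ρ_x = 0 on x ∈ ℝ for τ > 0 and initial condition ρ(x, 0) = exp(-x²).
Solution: By method of characteristics (waves move left with speed 1):
Along characteristics x + τ = const, ρ is constant, so ρ(x,τ) = f(x + τ) with f = ρ(·, 0).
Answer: ρ(x, τ) = exp(-(x + τ)²)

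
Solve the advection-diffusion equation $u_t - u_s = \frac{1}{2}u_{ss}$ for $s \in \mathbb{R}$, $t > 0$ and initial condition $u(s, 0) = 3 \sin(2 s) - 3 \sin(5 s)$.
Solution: Change to a moving frame: let $\eta = s + t$, $\sigma = t$ and write $u(s,t) = w(\eta,\sigma)$.
By the chain rule $u_t = w_{\sigma} + w_{\eta}$, $u_s = w_{\eta}$, $u_{ss} = w_{\eta\eta}$.
Then $u_t - u_s = w_{\sigma}$: the advection term cancels and the PDE becomes the heat equation $w_{\sigma} = \frac{1}{2}w_{\eta\eta}$ on $\eta \in \mathbb{R}$.
Initial data: $w(\eta,0) = u(\eta,0) = 3 \sin(2 \eta) - 3 \sin(5 \eta)$.
On $\eta \in \mathbb{R}$ each mode satisfies $(\sin(n\eta))'' = -n^2 \sin(n\eta)$, so $e^{-n^2\sigma/2} \sin(n\eta)$ solves the heat equation; by superposition $w(\eta,\sigma) = \sum c_n e^{-n^2\sigma/2} \sin(n\eta)$.
Reading off the coefficients: $c_2=3, c_5=-3$, so $w(\eta,\sigma) = 3 e^{-2 \sigma} \sin(2 \eta) - 3 e^{-25 \sigma/2} \sin(5 \eta)$.
Substituting back $\eta = s + t$, $\sigma = t$: $u(s,t) = w(s + t, t)$.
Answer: $u(s, t) = 3 e^{-2 t} \sin(2 s + 2 t) - 3 e^{-25 t/2} \sin(5 s + 5 t)$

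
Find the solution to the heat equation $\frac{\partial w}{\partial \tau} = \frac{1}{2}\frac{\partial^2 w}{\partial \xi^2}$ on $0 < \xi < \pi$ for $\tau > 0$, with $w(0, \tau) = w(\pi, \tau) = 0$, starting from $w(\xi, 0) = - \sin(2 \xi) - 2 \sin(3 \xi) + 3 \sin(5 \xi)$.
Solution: Separating variables: $w = \sum c_n e^{-n^2\tau/2} \sin(n\xi)$. From $w(\xi,0) = - \sin(2 \xi) - 2 \sin(3 \xi) + 3 \sin(5 \xi)$: $c_2=-1, c_3=-2, c_5=3$.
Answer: $w(\xi, \tau) = - e^{-2 \tau} \sin(2 \xi) - 2 e^{-9 \tau/2} \sin(3 \xi) + 3 e^{-25 \tau/2} \sin(5 \xi)$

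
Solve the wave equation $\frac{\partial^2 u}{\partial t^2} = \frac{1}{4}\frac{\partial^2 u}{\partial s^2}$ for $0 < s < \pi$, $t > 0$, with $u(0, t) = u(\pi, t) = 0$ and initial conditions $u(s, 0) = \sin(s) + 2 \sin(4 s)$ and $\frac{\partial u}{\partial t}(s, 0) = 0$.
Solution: Separating variables: $u = \sum [A_n \cos(\omega_n t) + B_n \sin(\omega_n t)] \sin(ns)$, $\omega_n = n/2$. From ICs: $A_1=1, A_4=2$.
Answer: $u(s, t) = \sin(s) \cos(t/2) + 2 \sin(4 s) \cos(2 t)$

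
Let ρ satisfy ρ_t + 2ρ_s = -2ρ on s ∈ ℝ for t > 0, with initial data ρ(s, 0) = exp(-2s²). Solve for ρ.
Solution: Substitute ρ = exp(-2t)u.
Then ρ_t = exp(-2t)(u_t - 2u), ρ_s = exp(-2t)u_s; substituting and dividing by exp(-2t), the lower-order terms cancel: u_t + 2u_s = 0 (standard advection equation).
Data for u: u(s,0) = ρ(s,0) = exp(-2s²).
By characteristics (ds/dt = 2), u(s,t) = f(s - 2t) with f = u(·, 0).
So u(s,t) = exp(-2(s - 2t)²), and ρ(s,t) = exp(-2t)u(s,t).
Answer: ρ(s, t) = exp(-2t)exp(-2(s - 2t)²)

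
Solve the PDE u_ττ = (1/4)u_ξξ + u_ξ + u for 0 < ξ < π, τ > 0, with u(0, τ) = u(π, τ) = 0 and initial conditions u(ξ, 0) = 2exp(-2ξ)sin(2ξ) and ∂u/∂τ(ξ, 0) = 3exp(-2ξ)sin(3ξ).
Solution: Substitute u = exp(-2ξ)w.
Then u_ξ = exp(-2ξ)(w_ξ - 2w), u_ξξ = exp(-2ξ)(w_ξξ - 4w_ξ + 4w), u_ττ = exp(-2ξ)w_ττ; substituting and dividing by exp(-2ξ), the lower-order terms cancel: w_ττ = (1/4)w_ξξ (standard wave equation).
Data for w: w(ξ,0) = exp(2ξ)u(ξ,0) = 2sin(2ξ); w_τ(ξ,0) = exp(2ξ)u_τ(ξ,0) = 3sin(3ξ). The boundary conditions carry over: w(0,τ) = w(π,τ) = 0.
Separating variables: w = Σ [A_n cos(ω_n τ) + B_n sin(ω_n τ)] sin(nξ), ω_n = n/2. From ICs (B_n = velocity coefficient / ω_n): A_2=2, B_3=2.
So w(ξ,τ) = 2sin(2ξ)cos(τ) + 2sin(3ξ)sin(3τ/2), and u(ξ,τ) = exp(-2ξ)w(ξ,τ).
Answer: u(ξ, τ) = 2exp(-2ξ)sin(2ξ)cos(τ) + 2exp(-2ξ)sin(3ξ)sin(3τ/2)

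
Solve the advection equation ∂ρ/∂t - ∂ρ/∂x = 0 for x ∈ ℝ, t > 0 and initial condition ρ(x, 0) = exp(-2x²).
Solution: By characteristics (dx/dt = -1), ρ(x,t) = f(x + t) with f = ρ(·, 0).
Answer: ρ(x, t) = exp(-2(t + x)²)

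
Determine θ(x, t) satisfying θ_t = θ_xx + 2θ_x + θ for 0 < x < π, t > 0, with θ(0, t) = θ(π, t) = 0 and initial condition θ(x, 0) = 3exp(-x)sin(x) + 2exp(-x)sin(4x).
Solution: Substitute θ = exp(-x)u, i.e. u = exp(x)θ.
By the product rule, θ_x = exp(-x)(u_x - u), θ_xx = exp(-x)(u_xx - 2u_x + u), θ_t = exp(-x)u_t.
Substituting into the PDE and dividing by exp(-x): u_t = (u_xx - 2u_x + u) + 2(u_x - u) + u.
The lower-order terms cancel, leaving the standard heat equation u_t = u_xx.
Initial data for u: u(x,0) = exp(x)θ(x,0) = 3sin(x) + 2sin(4x). The boundary conditions carry over: u(0,t) = u(π,t) = 0.
Solve for u:
  Using separation of variables u = X(x)G(t):
  Eigenfunctions: sin(nx), n = 1, 2, 3, ...
  General solution: u(x, t) = Σ c_n sin(nx) exp(-n² t)
  Matching u(x,0) = 3sin(x) + 2sin(4x) term by term: c_1=3, c_4=2.
Hence u(x,t) = 3exp(-t)sin(x) + 2exp(-16t)sin(4x).
Transform back: θ(x,t) = exp(-x)u(x,t).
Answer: θ(x, t) = 3exp(-t)exp(-x)sin(x) + 2exp(-16t)exp(-x)sin(4x)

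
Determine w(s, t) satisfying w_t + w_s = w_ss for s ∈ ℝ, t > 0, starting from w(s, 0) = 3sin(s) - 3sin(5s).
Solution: Change to a moving frame: let η = s - t, σ = t and write w(s,t) = u(η,σ).
By the chain rule w_t = u_σ - u_η, w_s = u_η, w_ss = u_ηη.
Then w_t + w_s = u_σ: the advection term cancels and the PDE becomes the heat equation u_σ = u_ηη on η ∈ ℝ.
Initial data: u(η,0) = w(η,0) = 3sin(η) - 3sin(5η).
On η ∈ ℝ each mode satisfies (sin(nη))″ = -n² sin(nη), so exp(-n²σ) sin(nη) solves the heat equation; by superposition u(η,σ) = Σ c_n exp(-n²σ) sin(nη).
Reading off the coefficients: c_1=3, c_5=-3, so u(η,σ) = 3exp(-σ)sin(η) - 3exp(-25σ)sin(5η).
Substituting back η = s - t, σ = t: w(s,t) = u(s - t, t).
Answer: w(s, t) = 3exp(-t)sin(s - t) - 3exp(-25t)sin(5s - 5t)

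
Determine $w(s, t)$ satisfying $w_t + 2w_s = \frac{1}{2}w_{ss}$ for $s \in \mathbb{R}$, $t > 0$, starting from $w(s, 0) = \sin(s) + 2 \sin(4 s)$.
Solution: Change to a moving frame: let $\eta = s - 2t$, $\sigma = t$ and write $w(s,t) = u(\eta,\sigma)$.
By the chain rule $w_t = u_{\sigma} - 2u_{\eta}$, $w_s = u_{\eta}$, $w_{ss} = u_{\eta\eta}$.
Then $w_t + 2w_s = u_{\sigma}$: the advection term cancels and the PDE becomes the heat equation $u_{\sigma} = \frac{1}{2}u_{\eta\eta}$ on $\eta \in \mathbb{R}$.
Initial data: $u(\eta,0) = w(\eta,0) = \sin(\eta) + 2 \sin(4 \eta)$.
On $\eta \in \mathbb{R}$ each mode satisfies $(\sin(n\eta))'' = -n^2 \sin(n\eta)$, so $e^{-n^2\sigma/2} \sin(n\eta)$ solves the heat equation; by superposition $u(\eta,\sigma) = \sum c_n e^{-n^2\sigma/2} \sin(n\eta)$.
Reading off the coefficients: $c_1=1, c_4=2$, so $u(\eta,\sigma) = 2 e^{-8 \sigma} \sin(4 \eta) + e^{-\sigma/2} \sin(\eta)$.
Substituting back $\eta = s - 2t$, $\sigma = t$: $w(s,t) = u(s - 2t, t)$.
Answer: $w(s, t) = 2 e^{-8 t} \sin(4 s - 8 t) + e^{-t/2} \sin(s - 2 t)$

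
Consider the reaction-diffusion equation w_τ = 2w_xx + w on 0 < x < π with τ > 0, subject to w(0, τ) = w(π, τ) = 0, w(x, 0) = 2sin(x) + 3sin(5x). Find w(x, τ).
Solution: Substitute w = exp(τ)u.
Then w_τ = exp(τ)(u_τ + u), w_xx = exp(τ)u_xx; substituting and dividing by exp(τ), the lower-order terms cancel: u_τ = 2u_xx (standard heat equation).
Data for u: u(x,0) = w(x,0) = 2sin(x) + 3sin(5x). The boundary conditions carry over: u(0,τ) = u(π,τ) = 0.
Separating variables: u = Σ c_n exp(-2n²τ) sin(nx). From u(x,0) = 2sin(x) + 3sin(5x): c_1=2, c_5=3.
So u(x,τ) = 2exp(-2τ)sin(x) + 3exp(-50τ)sin(5x), and w(x,τ) = exp(τ)u(x,τ).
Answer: w(x, τ) = 2exp(-τ)sin(x) + 3exp(-49τ)sin(5x)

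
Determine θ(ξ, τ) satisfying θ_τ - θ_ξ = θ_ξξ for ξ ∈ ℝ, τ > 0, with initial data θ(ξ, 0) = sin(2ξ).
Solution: Moving frame: η = ξ + τ, σ = τ, θ = u(η,σ), so θ_τ = u_σ + u_η and θ_ξξ = u_ηη.
Hence θ_τ - θ_ξ = u_σ and the PDE becomes the heat equation u_σ = u_ηη on η ∈ ℝ.
Initial data: u(η,0) = θ(η,0) = sin(2η). Each mode sin(nη) decays as exp(-n²σ) on ℝ, so u(η,σ) = Σ c_n exp(-n²σ) sin(nη) with c_2=1: u(η,σ) = exp(-4σ)sin(2η).
Substituting back: θ(ξ,τ) = u(ξ + τ, τ).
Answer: θ(ξ, τ) = exp(-4τ)sin(2ξ + 2τ)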